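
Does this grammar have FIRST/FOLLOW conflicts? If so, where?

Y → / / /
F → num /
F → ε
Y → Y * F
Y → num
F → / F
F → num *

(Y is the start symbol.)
No FIRST/FOLLOW conflicts.

A FIRST/FOLLOW conflict occurs when a non-terminal N has a nullable alternative N → β (β ⇒* ε) and another alternative N → α with FIRST(α) ∩ FOLLOW(N) ≠ ∅: on such a lookahead the parser cannot decide between expanding α and letting N vanish via β.

Nullable non-terminals: F.

F: nullable alternative(s) F → ε; FOLLOW(F) = { $, '*' }
  F → num /: FIRST \ {ε} = { 'num' } — disjoint from FOLLOW(F)
  F → ε: FIRST \ {ε} = { } — this is the only nullable alternative, skip
  F → / F: FIRST \ {ε} = { '/' } — disjoint from FOLLOW(F)
  F → num *: FIRST \ {ε} = { 'num' } — disjoint from FOLLOW(F)

Y has no nullable alternative, so no FIRST/FOLLOW check is needed there.

No FIRST/FOLLOW conflicts found.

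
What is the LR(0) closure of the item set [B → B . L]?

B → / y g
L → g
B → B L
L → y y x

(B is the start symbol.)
To compute CLOSURE, for each item [A → α.Bβ] where B is a non-terminal, add [B → .γ] for all productions B → γ; repeat for the newly added items until nothing changes.

Start with: [B → B . L]
  [B → B . L] has the dot before L: add [L → . g], [L → . y y x]
No further items can be added.

CLOSURE = { [B → B . L], [L → . g], [L → . y y x] }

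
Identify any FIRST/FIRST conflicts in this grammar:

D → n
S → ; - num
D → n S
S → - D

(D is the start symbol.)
Yes. D → n / D → n S on { 'n' }

Productions for D:
  D → n: FIRST = { 'n' }
  D → n S: FIRST = { 'n' }
Productions for S:
  S → ; - num: FIRST = { ';' }
  S → - D: FIRST = { '-' }

Conflict for D: D → n and D → n S
  Overlap: { 'n' }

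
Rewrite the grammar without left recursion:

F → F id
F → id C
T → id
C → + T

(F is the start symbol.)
F → id C F'
F' → id F'
F' → ε
T → id
C → + T

F is directly left-recursive. The standard transformation for
  A → A α₁ | ... | A α_m | β₁ | ... | β_n
is
  A  → β₁ A' | ... | β_n A'
  A' → α₁ A' | ... | α_m A' | ε

F → id C becomes F → id C F'
F → F id becomes F' → id F'
Add F' → ε

Productions for other non-terminals are unchanged:
  T → id
  C → + T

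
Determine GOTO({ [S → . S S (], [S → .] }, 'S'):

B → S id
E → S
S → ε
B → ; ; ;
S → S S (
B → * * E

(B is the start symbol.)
GOTO(I, 'S') = CLOSURE({ [A → αX.β] : [A → α.Xβ] ∈ I, X = 'S' })

Items with dot before 'S', with the dot advanced:
  [S → . S S (] → [S → S . S (]
Closure of the advanced items:
  [S → S . S (] has the dot before S: add [S → .], [S → . S S (]

GOTO = { [S → . S S (], [S → .], [S → S . S (] }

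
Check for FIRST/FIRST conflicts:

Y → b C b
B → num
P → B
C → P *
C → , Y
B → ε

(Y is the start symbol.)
A FIRST/FIRST conflict occurs when two productions N → α and N → β for the same non-terminal have FIRST(α) ∩ FIRST(β) ≠ ∅ (with ε ∈ FIRST of a nullable right-hand side, so two nullable alternatives also conflict).

FIRST sets of the non-terminals at (or reachable through a nullable prefix from) the front of some alternative:
  FIRST(P) = { 'num', ε }

Productions for B:
  B → num: FIRST = { 'num' }
  B → ε: FIRST = { ε }
Productions for C:
  C → P *: FIRST = { '*', 'num' }
  C → , Y: FIRST = { ',' }
Y, P have only one production, so no FIRST/FIRST conflict is possible there.

All alternatives of each non-terminal have pairwise disjoint FIRST sets.

Answer: No FIRST/FIRST conflicts.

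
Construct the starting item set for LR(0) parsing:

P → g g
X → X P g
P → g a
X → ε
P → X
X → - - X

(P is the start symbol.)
{ [P → . X], [P → . g a], [P → . g g], [P' → . P], [X → . - - X], [X → . X P g], [X → .] }

First, augment the grammar with P' → P
I₀ = CLOSURE({ [P' → . P] }):
  [P' → . P] has the dot before P: add [P → . g g], [P → . g a], [P → . X]
  [P → . X] has the dot before X: add [X → . X P g], [X → .], [X → . - - X]
No further items can be added.

I₀ = { [P → . X], [P → . g a], [P → . g g], [P' → . P], [X → . - - X], [X → . X P g], [X → .] }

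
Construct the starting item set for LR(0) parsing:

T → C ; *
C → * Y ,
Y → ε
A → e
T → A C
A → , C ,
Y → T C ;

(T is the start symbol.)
First, augment the grammar with T' → T
I₀ = CLOSURE({ [T' → . T] }):
  [T' → . T] has the dot before T: add [T → . C ; *], [T → . A C]
  [T → . C ; *] has the dot before C: add [C → . * Y ,]
  [T → . A C] has the dot before A: add [A → . e], [A → . , C ,]
No further items can be added.

I₀ = { [A → . , C ,], [A → . e], [C → . * Y ,], [T → . A C], [T → . C ; *], [T' → . T] }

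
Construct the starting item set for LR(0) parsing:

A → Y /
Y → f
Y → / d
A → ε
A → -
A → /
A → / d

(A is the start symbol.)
First, augment the grammar with A' → A
I₀ = CLOSURE({ [A' → . A] }):
  [A' → . A] has the dot before A: add [A → . Y /], [A → .], [A → . -], [A → . /], [A → . / d]
  [A → . Y /] has the dot before Y: add [Y → . f], [Y → . / d]
No further items can be added.

I₀ = { [A → . -], [A → . / d], [A → . /], [A → . Y /], [A → .], [A' → . A], [Y → . / d], [Y → . f] }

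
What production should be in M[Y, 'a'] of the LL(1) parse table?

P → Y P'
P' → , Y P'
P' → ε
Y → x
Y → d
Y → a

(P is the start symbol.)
To find M[Y, 'a'], we find productions for Y where 'a' is in the predict set (PREDICT(N → α) = (FIRST(α) \ {ε}) ∪ (FOLLOW(N) if α ⇒* ε)).

Y → x: PREDICT = { 'x' }
Y → d: PREDICT = { 'd' }
Y → a: PREDICT = { 'a' }
  'a' is in predict set, so this production goes in M[Y, 'a']

M[Y, 'a'] = Y → a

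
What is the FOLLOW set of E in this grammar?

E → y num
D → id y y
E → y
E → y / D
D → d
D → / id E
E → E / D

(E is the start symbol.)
{ $, '/' }

To compute FOLLOW(E), find every occurrence of E on a right-hand side N → α E β: add FIRST(β) \ {ε}, and if β is empty or nullable also add FOLLOW(N). Iterate to a fixed point.

E is the start symbol, so $ ∈ FOLLOW(E).
In D → / id E: E is at the end, add FOLLOW(D)
In E → E / D: E is followed by '/' D, add FIRST('/' D) \ {ε} = { '/' }

The FOLLOW sets referred to above (computed the same way, to a fixed point):
  FOLLOW(D) = { $, '/' }

Taking the union: FOLLOW(E) = { $, '/' }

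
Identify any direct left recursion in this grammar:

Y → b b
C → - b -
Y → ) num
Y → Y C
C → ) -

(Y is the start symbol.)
Yes, Y is left-recursive

Direct left recursion occurs when N → N α for some non-terminal N (the right-hand side begins with the left-hand side itself).

Y → b b: starts with b
C → - b -: starts with '-'
Y → ) num: starts with ')'
Y → Y C: LEFT RECURSIVE (starts with Y)
C → ) -: starts with ')'

The grammar has direct left recursion on: Y.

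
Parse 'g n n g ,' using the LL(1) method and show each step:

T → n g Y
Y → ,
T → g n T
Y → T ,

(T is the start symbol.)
LL(1) parsing maintains a stack (initially the start symbol over $) and the input. At each step: if the stack top is a terminal, match it against the current input token; if it is a non-terminal N, replace it with the RHS of M[N, lookahead] (the unique production whose predict set contains the lookahead).

Stack is shown with the top on the left.

Stack    Input        Action
----------------------------
T $      g n n g , $  output T → g n T
g n T $  g n n g , $  match 'g'
n T $    n n g , $    match 'n'
T $      n g , $      output T → n g Y
n g Y $  n g , $      match 'n'
g Y $    g , $        match 'g'
Y $      , $          output Y → ,
, $      , $          match ','
$        $            accept

The string is accepted.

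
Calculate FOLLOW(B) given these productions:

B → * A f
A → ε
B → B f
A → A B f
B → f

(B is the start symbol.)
To compute FOLLOW(B), find every occurrence of B on a right-hand side N → α B β: add FIRST(β) \ {ε}, and if β is empty or nullable also add FOLLOW(N). Iterate to a fixed point.

B is the start symbol, so $ ∈ FOLLOW(B).
In B → B f: B is followed by f, add FIRST(f) \ {ε} = { 'f' }
In A → A B f: B is followed by f, add FIRST(f) \ {ε} = { 'f' }

Taking the union: FOLLOW(B) = { $, 'f' }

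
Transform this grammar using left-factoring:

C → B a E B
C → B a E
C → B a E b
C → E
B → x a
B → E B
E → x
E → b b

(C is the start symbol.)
Left-factoring transforms A → αβ₁ | αβ₂ into A → αA' and A' → β₁ | β₂
(α is the longest common prefix among the alternatives). Repeat until
no nonterminal has two alternatives with a common prefix.

Round 1: C has alternatives sharing prefix 'B a E'. Introduce C': C → B a E C'
  Add: C' → B
  Add: C' → ε
  Add: C' → b

No remaining common prefixes — done.

Resulting grammar:
C → B a E C'
C' → B
C' → ε
C' → b
C → E
B → x a
B → E B
E → x
E → b b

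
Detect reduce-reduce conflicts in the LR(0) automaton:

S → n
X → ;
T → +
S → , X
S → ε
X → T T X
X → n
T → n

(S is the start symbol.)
A reduce-reduce conflict occurs when an LR(0) state has two complete items [A → α .] and [B → β .] — both call for a reduction, and with no lookahead the parser cannot choose between them.

Augment with S' → S and build the canonical LR(0) collection (I0 = CLOSURE({[S' → . S]}), then GOTO on every symbol after a dot until no new states appear). It has 12 states:
  I0: { [S → . , X], [S → . n], [S → .], [S' → . S] }  — shift, reduce
  I1: { [S → , . X], [T → . +], [T → . n], [X → . ;], [X → . T T X], [X → . n] }  — shift
  I2: { [S' → S .] }  — accept
  I3: { [S → n .] }  — reduce
  I4: { [T → + .] }  — reduce
  I5: { [X → ; .] }  — reduce
  I6: { [T → . +], [T → . n], [X → T . T X] }  — shift
  I7: { [S → , X .] }  — reduce
  I8: { [T → n .], [X → n .] }  — 2 reduces
  I9: { [T → . +], [T → . n], [X → . ;], [X → . T T X], [X → . n], [X → T T . X] }  — shift
  I10: { [T → n .] }  — reduce
  I11: { [X → T T X .] }  — reduce

I8 contains complete items [T → n .], [X → n .] — reduce-reduce conflict.

Answer: Yes — I8: [T → n .] vs [X → n .]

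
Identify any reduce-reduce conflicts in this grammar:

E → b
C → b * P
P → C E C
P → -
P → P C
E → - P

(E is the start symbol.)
No reduce-reduce conflicts

Augment with E' → E and build the canonical LR(0) collection (I0 = CLOSURE({[E' → . E]}), then GOTO on every symbol after a dot until no new states appear). It has 13 states:
  I0: { [E → . - P], [E → . b], [E' → . E] }  — shift
  I1: { [C → . b * P], [E → - . P], [P → . -], [P → . C E C], [P → . P C] }  — shift
  I2: { [E' → E .] }  — accept
  I3: { [E → b .] }  — reduce
  I4: { [P → - .] }  — reduce
  I5: { [E → . - P], [E → . b], [P → C . E C] }  — shift
  I6: { [C → . b * P], [E → - P .], [P → P . C] }  — shift, reduce
  I7: { [C → b . * P] }  — shift
  I8: { [C → . b * P], [C → b * . P], [P → . -], [P → . C E C], [P → . P C] }  — shift
  I9: { [C → . b * P], [C → b * P .], [P → P . C] }  — shift, reduce
  I10: { [P → P C .] }  — reduce
  I11: { [C → . b * P], [P → C E . C] }  — shift
  I12: { [P → C E C .] }  — reduce

No state contains more than one complete item.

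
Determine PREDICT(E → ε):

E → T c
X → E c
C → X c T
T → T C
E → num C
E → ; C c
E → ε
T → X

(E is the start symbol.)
PREDICT(E → ε) = (FIRST(RHS) \ {ε}) ∪ (FOLLOW(E) if ε ∈ FIRST(RHS), i.e. RHS ⇒* ε)
The right-hand side is ε (FIRST(ε) = { ε }), so the predict set is FOLLOW(E) = { $, 'c' }
PREDICT(E → ε) = { $, 'c' }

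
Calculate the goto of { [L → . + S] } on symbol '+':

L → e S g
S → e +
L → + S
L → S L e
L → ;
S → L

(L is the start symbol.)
{ [L → + . S], [L → . + S], [L → . ;], [L → . S L e], [L → . e S g], [S → . L], [S → . e +] }

GOTO(I, '+') = CLOSURE({ [A → αX.β] : [A → α.Xβ] ∈ I, X = '+' })

Items with dot before '+', with the dot advanced:
  [L → . + S] → [L → + . S]
Closure of the advanced items:
  [L → + . S] has the dot before S: add [S → . e +], [S → . L]
  [S → . L] has the dot before L: add [L → . e S g], [L → . + S], [L → . S L e], [L → . ;]

GOTO = { [L → + . S], [L → . + S], [L → . ;], [L → . S L e], [L → . e S g], [S → . L], [S → . e +] }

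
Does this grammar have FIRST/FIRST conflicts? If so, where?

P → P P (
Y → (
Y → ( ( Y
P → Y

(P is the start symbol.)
FIRST sets of the non-terminals at (or reachable through a nullable prefix from) the front of some alternative:
  FIRST(P) = { '(' }
  FIRST(Y) = { '(' }

Productions for P:
  P → P P (: FIRST = { '(' }
  P → Y: FIRST = { '(' }
Productions for Y:
  Y → (: FIRST = { '(' }
  Y → ( ( Y: FIRST = { '(' }

Conflict for P: P → P P ( and P → Y
  Overlap: { '(' }
Conflict for Y: Y → ( and Y → ( ( Y
  Overlap: { '(' }

Answer: Yes. P → P P '(' / P → Y on { '(' }; Y → '(' / Y → '(' '(' Y on { '(' }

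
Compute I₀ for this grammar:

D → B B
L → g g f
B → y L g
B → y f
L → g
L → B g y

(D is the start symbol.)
{ [B → . y L g], [B → . y f], [D → . B B], [D' → . D] }

First, augment the grammar with D' → D
I₀ = CLOSURE({ [D' → . D] }):
  [D' → . D] has the dot before D: add [D → . B B]
  [D → . B B] has the dot before B: add [B → . y L g], [B → . y f]
No further items can be added.

I₀ = { [B → . y L g], [B → . y f], [D → . B B], [D' → . D] }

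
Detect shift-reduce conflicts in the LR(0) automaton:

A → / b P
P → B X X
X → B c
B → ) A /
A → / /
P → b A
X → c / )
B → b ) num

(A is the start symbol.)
Augment with A' → A and build the canonical LR(0) collection (I0 = CLOSURE({[A' → . A]}), then GOTO on every symbol after a dot until no new states appear). It has 22 states:
  I0: { [A → . / /], [A → . / b P], [A' → . A] }  — shift
  I1: { [A → / . /], [A → / . b P] }  — shift
  I2: { [A' → A .] }  — accept
  I3: { [A → / / .] }  — reduce
  I4: { [A → / b . P], [B → . ) A /], [B → . b ) num], [P → . B X X], [P → . b A] }  — shift
  I5: { [A → . / /], [A → . / b P], [B → ) . A /] }  — shift
  I6: { [B → . ) A /], [B → . b ) num], [P → B . X X], [X → . B c], [X → . c / )] }  — shift
  I7: { [A → / b P .] }  — reduce
  I8: { [A → . / /], [A → . / b P], [B → b . ) num], [P → b . A] }  — shift
  I9: { [B → b ) . num] }  — shift
  I10: { [P → b A .] }  — reduce
  I11: { [B → b ) num .] }  — reduce
  I12: { [X → B . c] }  — shift
  I13: { [B → . ) A /], [B → . b ) num], [P → B X . X], [X → . B c], [X → . c / )] }  — shift
  I14: { [B → b . ) num] }  — shift
  I15: { [X → c . / )] }  — shift
  I16: { [X → c / . )] }  — shift
  I17: { [X → c / ) .] }  — reduce
  I18: { [P → B X X .] }  — reduce
  I19: { [X → B c .] }  — reduce
  I20: { [B → ) A . /] }  — shift
  I21: { [B → ) A / .] }  — reduce

No state contains both a complete item and a shift item.

Answer: No shift-reduce conflicts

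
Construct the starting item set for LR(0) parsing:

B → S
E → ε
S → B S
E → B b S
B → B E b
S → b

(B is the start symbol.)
First, augment the grammar with B' → B
I₀ = CLOSURE({ [B' → . B] }):
  [B' → . B] has the dot before B: add [B → . S], [B → . B E b]
  [B → . S] has the dot before S: add [S → . B S], [S → . b]
No further items can be added.

I₀ = { [B → . B E b], [B → . S], [B' → . B], [S → . B S], [S → . b] }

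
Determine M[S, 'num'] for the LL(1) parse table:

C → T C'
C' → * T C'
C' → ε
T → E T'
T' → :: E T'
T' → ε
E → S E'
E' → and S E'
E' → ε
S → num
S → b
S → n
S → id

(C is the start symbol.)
To find M[S, 'num'], we find productions for S where 'num' is in the predict set (PREDICT(N → α) = (FIRST(α) \ {ε}) ∪ (FOLLOW(N) if α ⇒* ε)).

S → num: PREDICT = { 'num' }
  'num' is in predict set, so this production goes in M[S, 'num']
S → b: PREDICT = { 'b' }
S → n: PREDICT = { 'n' }
S → id: PREDICT = { 'id' }

M[S, 'num'] = S → num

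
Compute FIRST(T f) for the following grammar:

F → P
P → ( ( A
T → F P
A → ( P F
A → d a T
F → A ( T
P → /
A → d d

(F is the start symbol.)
{ '(', '/', 'd' }

FIRST sets of the non-terminals involved (from the grammar, by fixed-point iteration):
  FIRST(T) = { '(', '/', 'd' }

To compute FIRST(T f), process the symbols left to right:
Symbol T is a non-terminal. Add FIRST(T) \ {ε} = { '(', '/', 'd' }
T is not nullable (ε ∉ FIRST(T)), so stop here.
FIRST(T f) = { '(', '/', 'd' }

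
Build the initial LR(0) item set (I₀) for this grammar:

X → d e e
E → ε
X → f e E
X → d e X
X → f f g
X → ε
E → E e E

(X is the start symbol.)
{ [X → . d e X], [X → . d e e], [X → . f e E], [X → . f f g], [X → .], [X' → . X] }

First, augment the grammar with X' → X
I₀ = CLOSURE({ [X' → . X] }):
  [X' → . X] has the dot before X: add [X → . d e e], [X → . f e E], [X → . d e X], [X → . f f g], [X → .]
No further items can be added.

I₀ = { [X → . d e X], [X → . d e e], [X → . f e E], [X → . f f g], [X → .], [X' → . X] }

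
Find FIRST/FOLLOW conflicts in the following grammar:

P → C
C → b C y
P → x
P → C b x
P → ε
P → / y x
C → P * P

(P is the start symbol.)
Yes. P → C with FOLLOW(P) on { '*', 'b' }; P → C b x with FOLLOW(P) on { '*', 'b' }

Nullable non-terminals: P.
FIRST sets used below: FIRST(C) = { '*', '/', 'b', 'x' }

P: nullable alternative(s) P → ε; FOLLOW(P) = { $, '*', 'b', 'y' }
  P → C: FIRST \ {ε} = { '*', '/', 'b', 'x' } — overlaps FOLLOW(P) on { '*', 'b' }: CONFLICT
  P → x: FIRST \ {ε} = { 'x' } — disjoint from FOLLOW(P)
  P → C b x: FIRST \ {ε} = { '*', '/', 'b', 'x' } — overlaps FOLLOW(P) on { '*', 'b' }: CONFLICT
  P → ε: FIRST \ {ε} = { } — this is the only nullable alternative, skip
  P → / y x: FIRST \ {ε} = { '/' } — disjoint from FOLLOW(P)

C has no nullable alternative, so no FIRST/FOLLOW check is needed there.

So the grammar has 2 FIRST/FOLLOW conflicts (marked CONFLICT above).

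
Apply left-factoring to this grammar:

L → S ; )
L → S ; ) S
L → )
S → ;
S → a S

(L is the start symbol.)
Left-factoring transforms A → αβ₁ | αβ₂ into A → αA' and A' → β₁ | β₂
(α is the longest common prefix among the alternatives). Repeat until
no nonterminal has two alternatives with a common prefix.

Round 1: L has alternatives sharing prefix 'S ; )'. Introduce L': L → S ; ) L'
  Add: L' → ε
  Add: L' → S

No remaining common prefixes — done.

Resulting grammar:
L → S ; ) L'
L' → ε
L' → S
L → )
S → ;
S → a S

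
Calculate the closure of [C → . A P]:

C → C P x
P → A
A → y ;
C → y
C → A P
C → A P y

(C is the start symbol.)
{ [A → . y ;], [C → . A P] }

To compute CLOSURE, for each item [A → α.Bβ] where B is a non-terminal, add [B → .γ] for all productions B → γ; repeat for the newly added items until nothing changes.

Start with: [C → . A P]
  [C → . A P] has the dot before A: add [A → . y ;]
No further items can be added.

CLOSURE = { [A → . y ;], [C → . A P] }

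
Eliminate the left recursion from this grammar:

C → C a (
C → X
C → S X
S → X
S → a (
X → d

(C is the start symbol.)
C → X C'
C → S X C'
C' → a ( C'
C' → ε
S → X
S → a (
X → d

C is directly left-recursive. The standard transformation for
  A → A α₁ | ... | A α_m | β₁ | ... | β_n
is
  A  → β₁ A' | ... | β_n A'
  A' → α₁ A' | ... | α_m A' | ε

C → X becomes C → X C'
C → S X becomes C → S X C'
C → C a ( becomes C' → a ( C'
Add C' → ε

Productions for other non-terminals are unchanged:
  S → X
  S → a (
  X → d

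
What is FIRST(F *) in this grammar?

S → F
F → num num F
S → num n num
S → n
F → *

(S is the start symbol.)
{ '*', 'num' }

FIRST sets of the non-terminals involved (from the grammar, by fixed-point iteration):
  FIRST(F) = { '*', 'num' }

To compute FIRST(F *), process the symbols left to right:
Symbol F is a non-terminal. Add FIRST(F) \ {ε} = { '*', 'num' }
F is not nullable (ε ∉ FIRST(F)), so stop here.
FIRST(F *) = { '*', 'num' }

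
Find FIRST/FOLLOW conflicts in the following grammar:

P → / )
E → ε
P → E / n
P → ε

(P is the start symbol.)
A FIRST/FOLLOW conflict occurs when a non-terminal N has a nullable alternative N → β (β ⇒* ε) and another alternative N → α with FIRST(α) ∩ FOLLOW(N) ≠ ∅: on such a lookahead the parser cannot decide between expanding α and letting N vanish via β.

Nullable non-terminals: E, P.
FIRST sets used below: FIRST(E) = { ε }
E has a nullable alternative but only one production, so nothing to check.

P: nullable alternative(s) P → ε; FOLLOW(P) = { $ }
  P → / ): FIRST \ {ε} = { '/' } — disjoint from FOLLOW(P)
  P → E / n: FIRST \ {ε} = { '/' } — disjoint from FOLLOW(P)
  P → ε: FIRST \ {ε} = { } — this is the only nullable alternative, skip

No FIRST/FOLLOW conflicts found.

Answer: No FIRST/FOLLOW conflicts.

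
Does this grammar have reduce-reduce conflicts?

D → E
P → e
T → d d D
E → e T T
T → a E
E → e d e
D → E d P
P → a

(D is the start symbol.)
A reduce-reduce conflict occurs when an LR(0) state has two complete items [A → α .] and [B → β .] — both call for a reduction, and with no lookahead the parser cannot choose between them.

Augment with D' → D and build the canonical LR(0) collection (I0 = CLOSURE({[D' → . D]}), then GOTO on every symbol after a dot until no new states appear). It has 17 states:
  I0: { [D → . E d P], [D → . E], [D' → . D], [E → . e T T], [E → . e d e] }  — shift
  I1: { [D' → D .] }  — accept
  I2: { [D → E . d P], [D → E .] }  — shift, reduce
  I3: { [E → e . T T], [E → e . d e], [T → . a E], [T → . d d D] }  — shift
  I4: { [E → e T . T], [T → . a E], [T → . d d D] }  — shift
  I5: { [E → . e T T], [E → . e d e], [T → a . E] }  — shift
  I6: { [E → e d . e], [T → d . d D] }  — shift
  I7: { [D → . E d P], [D → . E], [E → . e T T], [E → . e d e], [T → d d . D] }  — shift
  I8: { [E → e d e .] }  — reduce
  I9: { [T → d d D .] }  — reduce
  I10: { [T → a E .] }  — reduce
  I11: { [E → e T T .] }  — reduce
  I12: { [T → d . d D] }  — shift
  I13: { [D → E d . P], [P → . a], [P → . e] }  — shift
  I14: { [D → E d P .] }  — reduce
  I15: { [P → a .] }  — reduce
  I16: { [P → e .] }  — reduce

No state contains more than one complete item.

Answer: No reduce-reduce conflicts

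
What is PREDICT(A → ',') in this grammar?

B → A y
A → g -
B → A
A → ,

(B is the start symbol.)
PREDICT(A → ',') = (FIRST(RHS) \ {ε}) ∪ (FOLLOW(A) if ε ∈ FIRST(RHS), i.e. RHS ⇒* ε)
FIRST(',') = { ',' }
ε ∉ FIRST(','), so FOLLOW(A) is not added.
PREDICT(A → ',') = { ',' }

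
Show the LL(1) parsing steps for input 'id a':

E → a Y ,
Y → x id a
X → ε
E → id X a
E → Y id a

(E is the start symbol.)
Stack is shown with the top on the left.

Stack     Input   Action
------------------------
E $       id a $  output E → id X a
id X a $  id a $  match 'id'
X a $     a $     output X → ε
a $       a $     match 'a'
$         $       accept

The string is accepted.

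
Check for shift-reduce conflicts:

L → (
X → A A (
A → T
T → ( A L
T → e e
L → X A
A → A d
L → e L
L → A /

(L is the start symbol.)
Yes — I1: [L → ( .] vs [T → . ( A L]; I8: [T → e e .] vs [L → . (]; I10: [L → X A .] vs [A → A . d]

A shift-reduce conflict occurs when an LR(0) state has both:
  - a complete (reduce) item [A → α .] (dot at the end), and
  - a shift item [B → β . c γ] (dot before a terminal).

Augment with L' → L and build the canonical LR(0) collection (I0 = CLOSURE({[L' → . L]}), then GOTO on every symbol after a dot until no new states appear). It has 19 states:
  I0: { [A → . A d], [A → . T], [L → . (], [L → . A /], [L → . X A], [L → . e L], [L' → . L], [T → . ( A L], [T → . e e], [X → . A A (] }  — shift
  I1: { [A → . A d], [A → . T], [L → ( .], [T → ( . A L], [T → . ( A L], [T → . e e] }  — shift, reduce
  I2: { [A → . A d], [A → . T], [A → A . d], [L → A . /], [T → . ( A L], [T → . e e], [X → A . A (] }  — shift
  I3: { [L' → L .] }  — accept
  I4: { [A → T .] }  — reduce
  I5: { [A → . A d], [A → . T], [L → X . A], [T → . ( A L], [T → . e e] }  — shift
  I6: { [A → . A d], [A → . T], [L → . (], [L → . A /], [L → . X A], [L → . e L], [L → e . L], [T → . ( A L], [T → . e e], [T → e . e], [X → . A A (] }  — shift
  I7: { [L → e L .] }  — reduce
  I8: { [A → . A d], [A → . T], [L → . (], [L → . A /], [L → . X A], [L → . e L], [L → e . L], [T → . ( A L], [T → . e e], [T → e . e], [T → e e .], [X → . A A (] }  — shift, reduce
  I9: { [A → . A d], [A → . T], [T → ( . A L], [T → . ( A L], [T → . e e] }  — shift
  I10: { [A → A . d], [L → X A .] }  — shift, reduce
  I11: { [T → e . e] }  — shift
  I12: { [T → e e .] }  — reduce
  I13: { [A → A d .] }  — reduce
  I14: { [A → . A d], [A → . T], [A → A . d], [L → . (], [L → . A /], [L → . X A], [L → . e L], [T → ( A . L], [T → . ( A L], [T → . e e], [X → . A A (] }  — shift
  I15: { [T → ( A L .] }  — reduce
  I16: { [L → A / .] }  — reduce
  I17: { [A → A . d], [X → A A . (] }  — shift
  I18: { [X → A A ( .] }  — reduce

I1 contains reduce item [L → ( .] and shift items [T → . ( A L], [T → . e e] — shift-reduce conflict.
I8 contains reduce item [T → e e .] and shift items [L → . (], [L → . e L], [T → . ( A L], [T → . e e], [T → e . e] — shift-reduce conflict.
I10 contains reduce item [L → X A .] and shift item [A → A . d] — shift-reduce conflict.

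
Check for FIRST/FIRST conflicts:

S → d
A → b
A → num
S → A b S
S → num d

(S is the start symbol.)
Yes. S → A b S / S → num d on { 'num' }

FIRST sets of the non-terminals at (or reachable through a nullable prefix from) the front of some alternative:
  FIRST(A) = { 'b', 'num' }

Productions for S:
  S → d: FIRST = { 'd' }
  S → A b S: FIRST = { 'b', 'num' }
  S → num d: FIRST = { 'num' }
Productions for A:
  A → b: FIRST = { 'b' }
  A → num: FIRST = { 'num' }

Conflict for S: S → A b S and S → num d
  Overlap: { 'num' }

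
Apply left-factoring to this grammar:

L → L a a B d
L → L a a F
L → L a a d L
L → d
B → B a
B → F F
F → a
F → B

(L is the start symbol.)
Left-factoring transforms A → αβ₁ | αβ₂ into A → αA' and A' → β₁ | β₂
(α is the longest common prefix among the alternatives). Repeat until
no nonterminal has two alternatives with a common prefix.

Round 1: L has alternatives sharing prefix 'L a a'. Introduce L': L → L a a L'
  Add: L' → B d
  Add: L' → F
  Add: L' → d L

No remaining common prefixes — done.

Resulting grammar:
L → L a a L'
L' → B d
L' → F
L' → d L
L → d
B → B a
B → F F
F → a
F → B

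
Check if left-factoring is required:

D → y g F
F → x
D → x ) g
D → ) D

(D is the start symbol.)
No, left-factoring is not needed

Left-factoring is needed when two productions for the same non-terminal
share a common prefix on the right-hand side.

Productions for D:
  D → y g F
  D → x ) g
  D → ) D

No common prefixes found.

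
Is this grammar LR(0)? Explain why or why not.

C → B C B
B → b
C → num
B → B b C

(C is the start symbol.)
Augment with C' → C and build the canonical LR(0) collection (I0 = CLOSURE({[C' → . C]}), then GOTO on every symbol after a dot until no new states appear). It has 10 states:
  I0: { [B → . B b C], [B → . b], [C → . B C B], [C → . num], [C' → . C] }  — shift
  I1: { [B → . B b C], [B → . b], [B → B . b C], [C → . B C B], [C → . num], [C → B . C B] }  — shift
  I2: { [C' → C .] }  — accept
  I3: { [B → b .] }  — reduce
  I4: { [C → num .] }  — reduce
  I5: { [B → . B b C], [B → . b], [C → B C . B] }  — shift
  I6: { [B → . B b C], [B → . b], [B → B b . C], [B → b .], [C → . B C B], [C → . num] }  — shift, reduce
  I7: { [B → B b C .] }  — reduce
  I8: { [B → B . b C], [C → B C B .] }  — shift, reduce
  I9: { [B → . B b C], [B → . b], [B → B b . C], [C → . B C B], [C → . num] }  — shift

Conflict in state I6:
  Shift-reduce conflict between [B → b .] and [B → . b]
So the grammar is NOT LR(0).

Answer: No. Shift-reduce conflict between [B → b .] and [B → . b]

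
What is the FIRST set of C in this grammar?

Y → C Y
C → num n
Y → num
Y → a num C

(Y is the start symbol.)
To compute FIRST(C), examine every production with C on the left-hand side, reading each right-hand side left to right until a non-nullable symbol is reached.

From C → num n:
  - num is a terminal: add 'num' and stop

Collecting: FIRST(C) = { 'num' }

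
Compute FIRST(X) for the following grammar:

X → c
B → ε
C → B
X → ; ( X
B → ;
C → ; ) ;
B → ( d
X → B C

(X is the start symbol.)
{ '(', ';', 'c', ε }

To compute FIRST(X), examine every production with X on the left-hand side, reading each right-hand side left to right until a non-nullable symbol is reached.

FIRST sets of the other non-terminals involved (by the same procedure, iterated to a fixed point):
  FIRST(B) = { '(', ';', ε }
  FIRST(C) = { '(', ';', ε }

From X → c:
  - c is a terminal: add 'c' and stop
From X → ; ( X:
  - ';' is a terminal: add ';' and stop
From X → B C:
  - B is a non-terminal: add FIRST(B) \ {ε} = { '(', ';' }
    B is nullable, so continue to the next symbol
  - C is a non-terminal: add FIRST(C) \ {ε} = { '(', ';' }
    C is nullable and nothing follows, so the whole right-hand side can vanish: ε ∈ FIRST(X)

Collecting: FIRST(X) = { '(', ';', 'c', ε }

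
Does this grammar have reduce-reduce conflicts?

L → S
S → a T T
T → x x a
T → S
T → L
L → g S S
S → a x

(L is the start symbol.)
Yes — I8: [L → S .] vs [T → S .]

A reduce-reduce conflict occurs when an LR(0) state has two complete items [A → α .] and [B → β .] — both call for a reduction, and with no lookahead the parser cannot choose between them.

Augment with L' → L and build the canonical LR(0) collection (I0 = CLOSURE({[L' → . L]}), then GOTO on every symbol after a dot until no new states appear). It has 15 states:
  I0: { [L → . S], [L → . g S S], [L' → . L], [S → . a T T], [S → . a x] }  — shift
  I1: { [L' → L .] }  — accept
  I2: { [L → S .] }  — reduce
  I3: { [L → . S], [L → . g S S], [S → . a T T], [S → . a x], [S → a . T T], [S → a . x], [T → . L], [T → . S], [T → . x x a] }  — shift
  I4: { [L → g . S S], [S → . a T T], [S → . a x] }  — shift
  I5: { [L → g S . S], [S → . a T T], [S → . a x] }  — shift
  I6: { [L → g S S .] }  — reduce
  I7: { [T → L .] }  — reduce
  I8: { [L → S .], [T → S .] }  — 2 reduces
  I9: { [L → . S], [L → . g S S], [S → . a T T], [S → . a x], [S → a T . T], [T → . L], [T → . S], [T → . x x a] }  — shift
  I10: { [S → a x .], [T → x . x a] }  — shift, reduce
  I11: { [T → x x . a] }  — shift
  I12: { [T → x x a .] }  — reduce
  I13: { [S → a T T .] }  — reduce
  I14: { [T → x . x a] }  — shift

I8 contains complete items [L → S .], [T → S .] — reduce-reduce conflict.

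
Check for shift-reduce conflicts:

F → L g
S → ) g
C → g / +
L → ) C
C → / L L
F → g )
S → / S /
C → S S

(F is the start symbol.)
Yes — I21: [S → ) g .] vs [C → g . / +]

A shift-reduce conflict occurs when an LR(0) state has both:
  - a complete (reduce) item [A → α .] (dot at the end), and
  - a shift item [B → β . c γ] (dot before a terminal).

Augment with F' → F and build the canonical LR(0) collection (I0 = CLOSURE({[F' → . F]}), then GOTO on every symbol after a dot until no new states appear). It has 23 states:
  I0: { [F → . L g], [F → . g )], [F' → . F], [L → . ) C] }  — shift
  I1: { [C → . / L L], [C → . S S], [C → . g / +], [L → ) . C], [S → . ) g], [S → . / S /] }  — shift
  I2: { [F' → F .] }  — accept
  I3: { [F → L . g] }  — shift
  I4: { [F → g . )] }  — shift
  I5: { [F → g ) .] }  — reduce
  I6: { [F → L g .] }  — reduce
  I7: { [S → ) . g] }  — shift
  I8: { [C → / . L L], [L → . ) C], [S → . ) g], [S → . / S /], [S → / . S /] }  — shift
  I9: { [L → ) C .] }  — reduce
  I10: { [C → S . S], [S → . ) g], [S → . / S /] }  — shift
  I11: { [C → g . / +] }  — shift
  I12: { [C → g / . +] }  — shift
  I13: { [C → g / + .] }  — reduce
  I14: { [S → . ) g], [S → . / S /], [S → / . S /] }  — shift
  I15: { [C → S S .] }  — reduce
  I16: { [S → / S . /] }  — shift
  I17: { [S → / S / .] }  — reduce
  I18: { [C → . / L L], [C → . S S], [C → . g / +], [L → ) . C], [S → ) . g], [S → . ) g], [S → . / S /] }  — shift
  I19: { [C → / L . L], [L → . ) C] }  — shift
  I20: { [C → / L L .] }  — reduce
  I21: { [C → g . / +], [S → ) g .] }  — shift, reduce
  I22: { [S → ) g .] }  — reduce

I21 contains reduce item [S → ) g .] and shift item [C → g . / +] — shift-reduce conflict.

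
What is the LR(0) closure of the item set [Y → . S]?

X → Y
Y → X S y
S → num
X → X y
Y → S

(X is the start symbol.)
{ [S → . num], [Y → . S] }

Start with: [Y → . S]
  [Y → . S] has the dot before S: add [S → . num]
No further items can be added.

CLOSURE = { [S → . num], [Y → . S] }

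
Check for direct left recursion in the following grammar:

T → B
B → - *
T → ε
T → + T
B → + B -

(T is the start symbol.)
No direct left recursion

Direct left recursion occurs when N → N α for some non-terminal N (the right-hand side begins with the left-hand side itself).

T → B: starts with B
B → - *: starts with '-'
T → ε: starts with ε
T → + T: starts with '+'
B → + B -: starts with '+'

No direct left recursion found.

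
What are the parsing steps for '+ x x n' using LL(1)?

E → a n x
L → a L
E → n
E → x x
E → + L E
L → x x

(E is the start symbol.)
LL(1) parsing maintains a stack (initially the start symbol over $) and the input. At each step: if the stack top is a terminal, match it against the current input token; if it is a non-terminal N, replace it with the RHS of M[N, lookahead] (the unique production whose predict set contains the lookahead).

Stack is shown with the top on the left.

Stack    Input      Action
--------------------------
E $      + x x n $  output E → + L E
+ L E $  + x x n $  match '+'
L E $    x x n $    output L → x x
x x E $  x x n $    match 'x'
x E $    x n $      match 'x'
E $      n $        output E → n
n $      n $        match 'n'
$        $          accept

The string is accepted.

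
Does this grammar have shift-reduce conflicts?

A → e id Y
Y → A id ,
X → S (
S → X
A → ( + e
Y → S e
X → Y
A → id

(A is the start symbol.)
No shift-reduce conflicts

A shift-reduce conflict occurs when an LR(0) state has both:
  - a complete (reduce) item [A → α .] (dot at the end), and
  - a shift item [B → β . c γ] (dot before a terminal).

Augment with A' → A and build the canonical LR(0) collection (I0 = CLOSURE({[A' → . A]}), then GOTO on every symbol after a dot until no new states appear). It has 16 states:
  I0: { [A → . ( + e], [A → . e id Y], [A → . id], [A' → . A] }  — shift
  I1: { [A → ( . + e] }  — shift
  I2: { [A' → A .] }  — accept
  I3: { [A → e . id Y] }  — shift
  I4: { [A → id .] }  — reduce
  I5: { [A → . ( + e], [A → . e id Y], [A → . id], [A → e id . Y], [S → . X], [X → . S (], [X → . Y], [Y → . A id ,], [Y → . S e] }  — shift
  I6: { [Y → A . id ,] }  — shift
  I7: { [X → S . (], [Y → S . e] }  — shift
  I8: { [S → X .] }  — reduce
  I9: { [A → e id Y .], [X → Y .] }  — 2 reduces
  I10: { [X → S ( .] }  — reduce
  I11: { [Y → S e .] }  — reduce
  I12: { [Y → A id . ,] }  — shift
  I13: { [Y → A id , .] }  — reduce
  I14: { [A → ( + . e] }  — shift
  I15: { [A → ( + e .] }  — reduce

No state contains both a complete item and a shift item.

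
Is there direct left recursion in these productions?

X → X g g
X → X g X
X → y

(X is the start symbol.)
Yes, X is left-recursive

X → X g g: LEFT RECURSIVE (starts with X)
X → X g X: LEFT RECURSIVE (starts with X)
X → y: starts with y

The grammar has direct left recursion on: X.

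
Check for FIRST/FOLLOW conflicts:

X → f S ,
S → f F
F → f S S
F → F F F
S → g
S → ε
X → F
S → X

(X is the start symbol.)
A FIRST/FOLLOW conflict occurs when a non-terminal N has a nullable alternative N → β (β ⇒* ε) and another alternative N → α with FIRST(α) ∩ FOLLOW(N) ≠ ∅: on such a lookahead the parser cannot decide between expanding α and letting N vanish via β.

Nullable non-terminals: S.
FIRST sets used below: FIRST(X) = { 'f' }

S: nullable alternative(s) S → ε; FOLLOW(S) = { $, ',', 'f', 'g' }
  S → f F: FIRST \ {ε} = { 'f' } — overlaps FOLLOW(S) on { 'f' }: CONFLICT
  S → g: FIRST \ {ε} = { 'g' } — overlaps FOLLOW(S) on { 'g' }: CONFLICT
  S → ε: FIRST \ {ε} = { } — this is the only nullable alternative, skip
  S → X: FIRST \ {ε} = { 'f' } — overlaps FOLLOW(S) on { 'f' }: CONFLICT

F, X have no nullable alternative, so no FIRST/FOLLOW check is needed there.

So the grammar has 3 FIRST/FOLLOW conflicts (marked CONFLICT above).

Answer: Yes. S → f F with FOLLOW(S) on { 'f' }; S → g with FOLLOW(S) on { 'g' }; S → X with FOLLOW(S) on { 'f' }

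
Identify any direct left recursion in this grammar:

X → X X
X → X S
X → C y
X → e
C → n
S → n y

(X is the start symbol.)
Yes, X is left-recursive

X → X X: LEFT RECURSIVE (starts with X)
X → X S: LEFT RECURSIVE (starts with X)
X → C y: starts with C
X → e: starts with e
C → n: starts with n
S → n y: starts with n

The grammar has direct left recursion on: X.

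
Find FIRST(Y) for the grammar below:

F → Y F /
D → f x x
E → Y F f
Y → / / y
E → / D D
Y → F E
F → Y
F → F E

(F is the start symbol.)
To compute FIRST(Y), examine every production with Y on the left-hand side, reading each right-hand side left to right until a non-nullable symbol is reached.

FIRST sets of the other non-terminals involved (by the same procedure, iterated to a fixed point):
  FIRST(F) = { '/' }

From Y → / / y:
  - '/' is a terminal: add '/' and stop
From Y → F E:
  - F is a non-terminal: add FIRST(F) \ {ε} = { '/' }
    F is not nullable, so stop

Collecting: FIRST(Y) = { '/' }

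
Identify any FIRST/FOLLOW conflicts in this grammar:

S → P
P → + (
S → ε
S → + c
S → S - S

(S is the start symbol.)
Nullable non-terminals: S.
FIRST sets used below: FIRST(P) = { '+' }, FIRST(S) = { '+', '-', ε }

S: nullable alternative(s) S → ε; FOLLOW(S) = { $, '-' }
  S → P: FIRST \ {ε} = { '+' } — disjoint from FOLLOW(S)
  S → ε: FIRST \ {ε} = { } — this is the only nullable alternative, skip
  S → + c: FIRST \ {ε} = { '+' } — disjoint from FOLLOW(S)
  S → S - S: FIRST \ {ε} = { '+', '-' } — overlaps FOLLOW(S) on { '-' }: CONFLICT

P has no nullable alternative, so no FIRST/FOLLOW check is needed there.

So the grammar has 1 FIRST/FOLLOW conflict (marked CONFLICT above).

Answer: Yes. S → S '-' S with FOLLOW(S) on { '-' }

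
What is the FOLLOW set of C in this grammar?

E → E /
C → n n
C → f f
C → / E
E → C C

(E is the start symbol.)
{ $, '/', 'f', 'n' }

To compute FOLLOW(C), find every occurrence of C on a right-hand side N → α C β: add FIRST(β) \ {ε}, and if β is empty or nullable also add FOLLOW(N). Iterate to a fixed point.

In E → C C: C is followed by C, add FIRST(C) \ {ε} = { '/', 'f', 'n' }
In E → C C: C is at the end, add FOLLOW(E)

The FOLLOW sets referred to above (computed the same way, to a fixed point):
  FOLLOW(E) = { $, '/', 'f', 'n' }

Taking the union: FOLLOW(C) = { $, '/', 'f', 'n' }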